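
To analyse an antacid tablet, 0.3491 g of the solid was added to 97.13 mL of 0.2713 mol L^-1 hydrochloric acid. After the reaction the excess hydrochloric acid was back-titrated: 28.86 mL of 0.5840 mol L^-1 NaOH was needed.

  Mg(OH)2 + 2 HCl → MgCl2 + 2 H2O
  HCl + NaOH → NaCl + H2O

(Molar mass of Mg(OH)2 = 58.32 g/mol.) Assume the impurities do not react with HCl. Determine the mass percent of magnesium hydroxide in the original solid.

79.33 %

n(HCl) added = 0.09713 × 0.2713 = 0.02635 mol
n(NaOH) used in back-titration = 0.02886 × 0.5840 = 0.01685 mol
n(HCl) left over = 0.01685 mol (1:1 ratio)
n(HCl) consumed by analyte = 0.02635 − 0.01685 = 9.497 × 10^-3 mol
From the 1:2 ratio, n(Mg(OH)2) = 1/2 × 9.497 × 10^-3 = 4.749 × 10^-3 mol
mass of Mg(OH)2 = 4.749 × 10^-3 × 58.32 = 0.2769 g
% Mg(OH)2 = 0.2769 / 0.3491 × 100 = 79.33 %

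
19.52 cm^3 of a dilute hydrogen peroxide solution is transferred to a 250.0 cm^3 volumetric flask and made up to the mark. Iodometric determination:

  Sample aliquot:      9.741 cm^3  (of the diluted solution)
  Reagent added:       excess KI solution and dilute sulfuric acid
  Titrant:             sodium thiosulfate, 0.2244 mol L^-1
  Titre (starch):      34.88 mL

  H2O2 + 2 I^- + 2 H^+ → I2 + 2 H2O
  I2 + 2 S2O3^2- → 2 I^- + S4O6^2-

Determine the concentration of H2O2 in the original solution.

n(S2O3^2-) = 0.03488 × 0.2244 = 7.827 × 10^-3 mol
n(I2) = n(S2O3^2-)/2 = 3.914 × 10^-3 mol
n(H2O2) in the aliquot = 3.914 × 10^-3 mol (1:1 ratio)
[H2O2]_dilute = 3.914 × 10^-3 / 0.009741 = 0.4018 mol/L
[H2O2]_original = 0.4018 × 250.0/19.52 = 5.145 mol/L

5.145 mol/L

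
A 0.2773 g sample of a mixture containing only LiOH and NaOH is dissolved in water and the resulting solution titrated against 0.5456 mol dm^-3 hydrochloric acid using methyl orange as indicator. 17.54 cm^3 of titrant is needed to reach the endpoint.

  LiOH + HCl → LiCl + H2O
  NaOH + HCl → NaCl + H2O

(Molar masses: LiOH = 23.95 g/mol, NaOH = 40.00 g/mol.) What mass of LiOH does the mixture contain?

n(HCl) = 0.01754 × 0.5456 = 9.570 × 10^-3 mol
Let x = n(LiOH), y = n(NaOH).
Titrant: 1x + 1y = 9.570 × 10^-3;  mass: 23.95x + 40.00y = 0.2773
Solving, x = 6.573 × 10^-3 mol, y = 2.997 × 10^-3 mol
mass of LiOH = 6.573 × 10^-3 × 23.95 = 0.1574 g

0.1574 g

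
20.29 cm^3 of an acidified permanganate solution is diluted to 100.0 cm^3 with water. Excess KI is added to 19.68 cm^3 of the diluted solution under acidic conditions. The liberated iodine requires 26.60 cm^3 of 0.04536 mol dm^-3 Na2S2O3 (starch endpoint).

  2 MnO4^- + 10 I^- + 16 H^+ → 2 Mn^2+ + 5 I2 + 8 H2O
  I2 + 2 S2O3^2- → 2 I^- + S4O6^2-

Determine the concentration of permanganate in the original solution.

n(S2O3^2-) = 0.02660 × 0.04536 = 1.207 × 10^-3 mol
n(I2) = n(S2O3^2-)/2 = 6.033 × 10^-4 mol
From the 2:5 ratio, n(MnO4^-) in the aliquot = 2/5 × 6.033 × 10^-4 = 2.413 × 10^-4 mol
[MnO4^-]_dilute = 2.413 × 10^-4 / 0.01968 = 0.01226 mol/L
[MnO4^-]_original = 0.01226 × 100.0/20.29 = 0.06043 mol/L

0.06043 mol/L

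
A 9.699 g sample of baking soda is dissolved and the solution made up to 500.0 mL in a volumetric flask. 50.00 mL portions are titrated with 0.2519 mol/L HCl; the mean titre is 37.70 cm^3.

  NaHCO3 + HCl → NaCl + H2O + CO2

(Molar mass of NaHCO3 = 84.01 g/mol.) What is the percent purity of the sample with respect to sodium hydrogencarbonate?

n(HCl) per titration = 0.03770 × 0.2519 = 9.497 × 10^-3 mol
n(NaHCO3) in each aliquot = 9.497 × 10^-3 mol (1:1 ratio)
n(NaHCO3) in the whole flask = 9.497 × 10^-3 × 500.0/50.00 = 0.09497 mol
mass of NaHCO3 = 0.09497 × 84.01 = 7.978 g
% NaHCO3 = 7.978 / 9.699 × 100 = 82.26 %

82.26 %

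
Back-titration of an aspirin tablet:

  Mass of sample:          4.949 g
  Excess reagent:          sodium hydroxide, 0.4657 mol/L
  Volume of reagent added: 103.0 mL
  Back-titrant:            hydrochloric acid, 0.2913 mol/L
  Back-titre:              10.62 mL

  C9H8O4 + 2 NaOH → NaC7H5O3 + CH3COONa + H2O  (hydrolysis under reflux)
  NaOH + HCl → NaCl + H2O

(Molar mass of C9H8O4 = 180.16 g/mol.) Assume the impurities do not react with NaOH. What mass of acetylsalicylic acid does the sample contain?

4.042 g

n(NaOH) added = 0.1030 × 0.4657 = 0.04797 mol
n(HCl) used in back-titration = 0.01062 × 0.2913 = 3.094 × 10^-3 mol
n(NaOH) left over = 3.094 × 10^-3 mol (1:1 ratio)
n(NaOH) consumed by analyte = 0.04797 − 3.094 × 10^-3 = 0.04487 mol
From the 1:2 ratio, n(C9H8O4) = 1/2 × 0.04487 = 0.02244 mol
mass of C9H8O4 = 0.02244 × 180.16 = 4.042 g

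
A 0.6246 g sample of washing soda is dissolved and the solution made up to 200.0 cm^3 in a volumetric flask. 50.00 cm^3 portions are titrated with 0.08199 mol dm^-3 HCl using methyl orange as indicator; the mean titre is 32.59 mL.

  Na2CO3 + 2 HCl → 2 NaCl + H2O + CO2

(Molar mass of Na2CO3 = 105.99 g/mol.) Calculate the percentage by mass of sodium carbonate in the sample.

90.69 %

n(HCl) per titration = 0.03259 × 0.08199 = 2.672 × 10^-3 mol
From the 1:2 ratio, n(Na2CO3) in each aliquot = 1/2 × 2.672 × 10^-3 = 1.336 × 10^-3 mol
n(Na2CO3) in the whole flask = 1.336 × 10^-3 × 200.0/50.00 = 5.344 × 10^-3 mol
mass of Na2CO3 = 5.344 × 10^-3 × 105.99 = 0.5664 g
% Na2CO3 = 0.5664 / 0.6246 × 100 = 90.69 %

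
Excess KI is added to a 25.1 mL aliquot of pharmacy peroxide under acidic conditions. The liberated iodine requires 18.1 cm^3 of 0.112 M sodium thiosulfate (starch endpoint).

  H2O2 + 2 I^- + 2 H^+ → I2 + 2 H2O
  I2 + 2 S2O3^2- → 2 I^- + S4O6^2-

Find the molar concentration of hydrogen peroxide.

0.0404 M

n(S2O3^2-) = 0.0181 × 0.112 = 2.03 × 10^-3 mol
n(I2) = n(S2O3^2-)/2 = 1.01 × 10^-3 mol
n(H2O2) in the aliquot = 1.01 × 10^-3 mol (1:1 ratio)
[H2O2] = 1.01 × 10^-3 / 0.0251 = 0.0404 mol/L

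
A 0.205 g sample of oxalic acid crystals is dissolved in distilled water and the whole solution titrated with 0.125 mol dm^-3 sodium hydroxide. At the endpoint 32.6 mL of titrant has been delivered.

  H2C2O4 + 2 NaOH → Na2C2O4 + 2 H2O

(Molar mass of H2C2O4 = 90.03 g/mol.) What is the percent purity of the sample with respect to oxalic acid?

n(NaOH) = 0.0326 L × 0.125 mol/L = 4.08 × 10^-3 mol
From the 1:2 ratio, n(H2C2O4) = 1/2 × 4.08 × 10^-3 = 2.04 × 10^-3 mol
mass of H2C2O4 = 2.04 × 10^-3 × 90.03 g/mol = 0.183 g
% H2C2O4 = 0.183 / 0.205 × 100 = 89.5 %

89.5 %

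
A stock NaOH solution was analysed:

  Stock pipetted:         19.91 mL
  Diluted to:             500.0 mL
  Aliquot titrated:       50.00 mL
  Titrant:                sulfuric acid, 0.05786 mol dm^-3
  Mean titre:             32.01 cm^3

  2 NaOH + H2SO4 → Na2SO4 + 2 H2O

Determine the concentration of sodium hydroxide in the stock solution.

1.860 mol/L

n(H2SO4) = 0.03201 × 0.05786 = 1.852 × 10^-3 mol
From the 2:1 ratio, n(NaOH) in the aliquot = 2/1 × 1.852 × 10^-3 = 3.704 × 10^-3 mol
[NaOH]_dilute = 3.704 × 10^-3 / 0.05000 = 0.07408 mol/L
Dilution factor = 500.0 / 19.91 = 25.11
[NaOH]_stock = 0.07408 × 25.11 = 1.860 mol/L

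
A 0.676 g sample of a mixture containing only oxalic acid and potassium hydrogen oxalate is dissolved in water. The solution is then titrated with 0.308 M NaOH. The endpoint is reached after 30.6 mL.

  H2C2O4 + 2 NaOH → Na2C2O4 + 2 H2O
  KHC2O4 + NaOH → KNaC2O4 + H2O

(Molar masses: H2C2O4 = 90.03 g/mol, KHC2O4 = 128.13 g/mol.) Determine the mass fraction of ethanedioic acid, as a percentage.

42.6 %

n(NaOH) = 0.0306 × 0.308 = 9.42 × 10^-3 mol
Let x = n(H2C2O4), y = n(KHC2O4).
Titrant: 2x + 1y = 9.42 × 10^-3;  mass: 90.03x + 128.13y = 0.676
Solving, x = 3.20 × 10^-3 mol, y = 3.03 × 10^-3 mol
mass of H2C2O4 = 3.20 × 10^-3 × 90.03 = 0.288 g
% H2C2O4 = 0.288 / 0.676 × 100 = 42.6 %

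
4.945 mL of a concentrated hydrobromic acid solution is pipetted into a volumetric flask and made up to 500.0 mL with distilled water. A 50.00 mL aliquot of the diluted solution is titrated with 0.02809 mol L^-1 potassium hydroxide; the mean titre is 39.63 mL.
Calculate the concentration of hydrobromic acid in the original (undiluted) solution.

2.251 mol/L

HBr + KOH → KBr + H2O
n(KOH) = 0.03963 × 0.02809 = 1.113 × 10^-3 mol
n(HBr) in the aliquot = 1.113 × 10^-3 mol (1:1 ratio)
[HBr]_dilute = 1.113 × 10^-3 / 0.05000 = 0.02226 mol/L
Dilution factor = 500.0 / 4.945 = 101.1
[HBr]_stock = 0.02226 × 101.1 = 2.251 mol/L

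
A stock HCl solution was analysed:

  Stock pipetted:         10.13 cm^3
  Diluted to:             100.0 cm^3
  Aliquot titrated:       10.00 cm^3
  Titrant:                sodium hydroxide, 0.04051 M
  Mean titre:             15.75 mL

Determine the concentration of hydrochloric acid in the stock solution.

HCl + NaOH → NaCl + H2O
n(NaOH) = 0.01575 × 0.04051 = 6.380 × 10^-4 mol
n(HCl) in the aliquot = 6.380 × 10^-4 mol (1:1 ratio)
[HCl]_dilute = 6.380 × 10^-4 / 0.01000 = 0.06380 mol/L
Dilution factor = 100.0 / 10.13 = 9.872
[HCl]_stock = 0.06380 × 9.872 = 0.6298 mol/L

0.6298 M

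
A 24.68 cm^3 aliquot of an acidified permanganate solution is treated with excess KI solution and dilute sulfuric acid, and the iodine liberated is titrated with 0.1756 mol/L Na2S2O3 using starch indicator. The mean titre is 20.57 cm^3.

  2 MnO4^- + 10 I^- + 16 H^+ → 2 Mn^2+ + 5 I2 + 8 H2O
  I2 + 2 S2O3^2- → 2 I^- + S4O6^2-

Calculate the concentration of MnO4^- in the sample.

n(S2O3^2-) = 0.02057 × 0.1756 = 3.612 × 10^-3 mol
n(I2) = n(S2O3^2-)/2 = 1.806 × 10^-3 mol
From the 2:5 ratio, n(MnO4^-) in the aliquot = 2/5 × 1.806 × 10^-3 = 7.224 × 10^-4 mol
[MnO4^-] = 7.224 × 10^-4 / 0.02468 = 0.02927 mol/L

0.02927 mol/L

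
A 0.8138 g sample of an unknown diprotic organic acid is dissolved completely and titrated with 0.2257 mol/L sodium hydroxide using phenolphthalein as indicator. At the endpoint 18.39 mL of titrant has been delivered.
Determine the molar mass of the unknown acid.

392.1 g/mol

n(NaOH) = 0.01839 L × 0.2257 mol/L = 4.151 × 10^-3 mol
From the 1:2 ratio, n(H2A) = 1/2 × 4.151 × 10^-3 = 2.075 × 10^-3 mol
M = m / n = 0.8138 g / 2.075 × 10^-3 mol = 392.1 g/mol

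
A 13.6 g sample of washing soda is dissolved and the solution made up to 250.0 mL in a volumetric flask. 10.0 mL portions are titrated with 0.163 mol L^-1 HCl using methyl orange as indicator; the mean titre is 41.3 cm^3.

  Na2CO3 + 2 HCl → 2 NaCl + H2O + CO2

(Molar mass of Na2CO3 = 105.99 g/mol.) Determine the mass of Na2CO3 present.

8.92 g

n(HCl) per titration = 0.0413 × 0.163 = 6.73 × 10^-3 mol
From the 1:2 ratio, n(Na2CO3) in each aliquot = 1/2 × 6.73 × 10^-3 = 3.37 × 10^-3 mol
n(Na2CO3) in the whole flask = 3.37 × 10^-3 × 250.0/10.0 = 0.0841 mol
mass of Na2CO3 = 0.0841 × 105.99 = 8.92 g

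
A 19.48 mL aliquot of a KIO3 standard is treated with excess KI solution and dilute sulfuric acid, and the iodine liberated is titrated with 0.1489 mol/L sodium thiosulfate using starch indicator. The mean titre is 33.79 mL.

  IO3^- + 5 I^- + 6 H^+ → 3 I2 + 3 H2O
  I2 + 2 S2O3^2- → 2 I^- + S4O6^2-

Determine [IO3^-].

n(S2O3^2-) = 0.03379 × 0.1489 = 5.031 × 10^-3 mol
n(I2) = n(S2O3^2-)/2 = 2.516 × 10^-3 mol
From the 1:3 ratio, n(IO3^-) in the aliquot = 1/3 × 2.516 × 10^-3 = 8.386 × 10^-4 mol
[IO3^-] = 8.386 × 10^-4 / 0.01948 = 0.04305 mol/L

0.04305 mol/L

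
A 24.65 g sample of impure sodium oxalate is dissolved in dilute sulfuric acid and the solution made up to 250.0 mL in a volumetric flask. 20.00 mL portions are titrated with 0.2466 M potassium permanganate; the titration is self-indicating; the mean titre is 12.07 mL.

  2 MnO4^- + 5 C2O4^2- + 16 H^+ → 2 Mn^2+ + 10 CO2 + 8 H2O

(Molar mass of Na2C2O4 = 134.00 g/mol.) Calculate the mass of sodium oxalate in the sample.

n(KMnO4) per titration = 0.01207 × 0.2466 = 2.976 × 10^-3 mol
From the 5:2 ratio, n(Na2C2O4) in each aliquot = 5/2 × 2.976 × 10^-3 = 7.441 × 10^-3 mol
n(Na2C2O4) in the whole flask = 7.441 × 10^-3 × 250.0/20.00 = 0.09301 mol
mass of Na2C2O4 = 0.09301 × 134.00 = 12.46 g

12.46 g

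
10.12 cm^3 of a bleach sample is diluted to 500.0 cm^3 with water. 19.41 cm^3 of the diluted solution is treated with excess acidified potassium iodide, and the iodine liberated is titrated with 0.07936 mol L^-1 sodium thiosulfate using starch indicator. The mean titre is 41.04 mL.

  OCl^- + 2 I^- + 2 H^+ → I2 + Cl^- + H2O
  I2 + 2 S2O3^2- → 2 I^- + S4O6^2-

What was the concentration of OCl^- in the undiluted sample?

4.145 mol/L

n(S2O3^2-) = 0.04104 × 0.07936 = 3.257 × 10^-3 mol
n(I2) = n(S2O3^2-)/2 = 1.628 × 10^-3 mol
n(OCl^-) in the aliquot = 1.628 × 10^-3 mol (1:1 ratio)
[OCl^-]_dilute = 1.628 × 10^-3 / 0.01941 = 0.08390 mol/L
[OCl^-]_original = 0.08390 × 500.0/10.12 = 4.145 mol/L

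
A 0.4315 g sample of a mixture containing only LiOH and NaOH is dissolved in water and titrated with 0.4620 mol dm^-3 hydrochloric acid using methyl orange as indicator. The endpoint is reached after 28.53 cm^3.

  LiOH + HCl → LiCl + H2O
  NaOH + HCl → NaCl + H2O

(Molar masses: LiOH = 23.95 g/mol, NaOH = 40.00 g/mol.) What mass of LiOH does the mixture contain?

n(HCl) = 0.02853 × 0.4620 = 0.01318 mol
Let x = n(LiOH), y = n(NaOH).
Titrant: 1x + 1y = 0.01318;  mass: 23.95x + 40.00y = 0.4315
Solving, x = 5.965 × 10^-3 mol, y = 7.216 × 10^-3 mol
mass of LiOH = 5.965 × 10^-3 × 23.95 = 0.1429 g

0.1429 g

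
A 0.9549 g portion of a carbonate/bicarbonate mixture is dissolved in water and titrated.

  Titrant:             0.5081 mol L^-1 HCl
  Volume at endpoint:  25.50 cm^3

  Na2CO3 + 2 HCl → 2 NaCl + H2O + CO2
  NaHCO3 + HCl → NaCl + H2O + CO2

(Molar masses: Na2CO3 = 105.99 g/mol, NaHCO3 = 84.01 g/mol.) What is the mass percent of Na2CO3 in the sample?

23.90 %

n(HCl) = 0.02550 × 0.5081 = 0.01296 mol
Let x = n(Na2CO3), y = n(NaHCO3).
Titrant: 2x + 1y = 0.01296;  mass: 105.99x + 84.01y = 0.9549
Solving, x = 2.153 × 10^-3 mol, y = 8.650 × 10^-3 mol
mass of Na2CO3 = 2.153 × 10^-3 × 105.99 = 0.2282 g
% Na2CO3 = 0.2282 / 0.9549 × 100 = 23.90 %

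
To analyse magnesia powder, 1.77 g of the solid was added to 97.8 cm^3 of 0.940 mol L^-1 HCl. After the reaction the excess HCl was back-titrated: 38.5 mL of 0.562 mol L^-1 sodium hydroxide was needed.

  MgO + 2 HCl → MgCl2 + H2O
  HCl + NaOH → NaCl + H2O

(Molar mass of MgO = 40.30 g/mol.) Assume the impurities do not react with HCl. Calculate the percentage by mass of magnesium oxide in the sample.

80.0 %

n(HCl) added = 0.0978 × 0.940 = 0.0919 mol
n(NaOH) used in back-titration = 0.0385 × 0.562 = 0.0216 mol
n(HCl) left over = 0.0216 mol (1:1 ratio)
n(HCl) consumed by analyte = 0.0919 − 0.0216 = 0.0703 mol
From the 1:2 ratio, n(MgO) = 1/2 × 0.0703 = 0.0351 mol
mass of MgO = 0.0351 × 40.30 = 1.42 g
% MgO = 1.42 / 1.77 × 100 = 80.0 %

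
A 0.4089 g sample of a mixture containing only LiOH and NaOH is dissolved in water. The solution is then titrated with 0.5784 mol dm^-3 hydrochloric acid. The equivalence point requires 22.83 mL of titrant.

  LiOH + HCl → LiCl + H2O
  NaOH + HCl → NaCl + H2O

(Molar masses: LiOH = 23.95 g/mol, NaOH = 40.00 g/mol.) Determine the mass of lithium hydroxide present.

0.1780 g

n(HCl) = 0.02283 × 0.5784 = 0.01320 mol
Let x = n(LiOH), y = n(NaOH).
Titrant: 1x + 1y = 0.01320;  mass: 23.95x + 40.00y = 0.4089
Solving, x = 7.433 × 10^-3 mol, y = 5.772 × 10^-3 mol
mass of LiOH = 7.433 × 10^-3 × 23.95 = 0.1780 g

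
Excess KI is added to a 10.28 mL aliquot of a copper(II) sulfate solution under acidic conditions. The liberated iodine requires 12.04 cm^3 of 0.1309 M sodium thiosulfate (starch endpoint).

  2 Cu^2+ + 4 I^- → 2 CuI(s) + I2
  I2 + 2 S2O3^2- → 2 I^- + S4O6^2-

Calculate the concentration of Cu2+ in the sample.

n(S2O3^2-) = 0.01204 × 0.1309 = 1.576 × 10^-3 mol
n(I2) = n(S2O3^2-)/2 = 7.880 × 10^-4 mol
From the 2:1 ratio, n(Cu2+) in the aliquot = 2/1 × 7.880 × 10^-4 = 1.576 × 10^-3 mol
[Cu2+] = 1.576 × 10^-3 / 0.01028 = 0.1533 mol/L

0.1533 M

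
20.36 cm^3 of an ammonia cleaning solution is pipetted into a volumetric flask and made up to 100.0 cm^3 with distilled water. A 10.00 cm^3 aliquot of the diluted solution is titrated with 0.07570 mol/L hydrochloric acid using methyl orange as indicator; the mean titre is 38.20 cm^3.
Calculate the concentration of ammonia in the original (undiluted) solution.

NH3 + HCl → NH4Cl
n(HCl) = 0.03820 × 0.07570 = 2.892 × 10^-3 mol
n(NH3) in the aliquot = 2.892 × 10^-3 mol (1:1 ratio)
[NH3]_dilute = 2.892 × 10^-3 / 0.01000 = 0.2892 mol/L
Dilution factor = 100.0 / 20.36 = 4.912
[NH3]_stock = 0.2892 × 4.912 = 1.420 mol/L

1.420 mol/L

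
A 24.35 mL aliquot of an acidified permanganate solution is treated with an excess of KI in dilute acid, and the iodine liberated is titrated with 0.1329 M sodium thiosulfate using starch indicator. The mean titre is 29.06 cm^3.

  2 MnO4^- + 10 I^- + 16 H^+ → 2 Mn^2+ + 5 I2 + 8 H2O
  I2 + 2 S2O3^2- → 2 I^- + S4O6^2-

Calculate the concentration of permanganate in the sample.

n(S2O3^2-) = 0.02906 × 0.1329 = 3.862 × 10^-3 mol
n(I2) = n(S2O3^2-)/2 = 1.931 × 10^-3 mol
From the 2:5 ratio, n(MnO4^-) in the aliquot = 2/5 × 1.931 × 10^-3 = 7.724 × 10^-4 mol
[MnO4^-] = 7.724 × 10^-4 / 0.02435 = 0.03172 mol/L

0.03172 M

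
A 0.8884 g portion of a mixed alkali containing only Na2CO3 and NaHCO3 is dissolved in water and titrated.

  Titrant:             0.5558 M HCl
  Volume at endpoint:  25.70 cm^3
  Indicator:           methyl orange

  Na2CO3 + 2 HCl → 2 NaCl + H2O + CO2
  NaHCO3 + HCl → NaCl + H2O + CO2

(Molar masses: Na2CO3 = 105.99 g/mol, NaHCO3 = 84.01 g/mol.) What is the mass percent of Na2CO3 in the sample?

n(HCl) = 0.02570 × 0.5558 = 0.01428 mol
Let x = n(Na2CO3), y = n(NaHCO3).
Titrant: 2x + 1y = 0.01428;  mass: 105.99x + 84.01y = 0.8884
Solving, x = 5.023 × 10^-3 mol, y = 4.237 × 10^-3 mol
mass of Na2CO3 = 5.023 × 10^-3 × 105.99 = 0.5324 g
% Na2CO3 = 0.5324 / 0.8884 × 100 = 59.93 %

59.93 %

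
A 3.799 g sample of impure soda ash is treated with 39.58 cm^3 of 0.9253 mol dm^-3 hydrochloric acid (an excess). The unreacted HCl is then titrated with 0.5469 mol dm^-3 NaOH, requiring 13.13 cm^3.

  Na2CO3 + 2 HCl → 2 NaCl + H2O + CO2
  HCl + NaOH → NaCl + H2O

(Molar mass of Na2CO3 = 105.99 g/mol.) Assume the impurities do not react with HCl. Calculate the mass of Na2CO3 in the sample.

n(HCl) added = 0.03958 × 0.9253 = 0.03662 mol
n(NaOH) used in back-titration = 0.01313 × 0.5469 = 7.181 × 10^-3 mol
n(HCl) left over = 7.181 × 10^-3 mol (1:1 ratio)
n(HCl) consumed by analyte = 0.03662 − 7.181 × 10^-3 = 0.02944 mol
From the 1:2 ratio, n(Na2CO3) = 1/2 × 0.02944 = 0.01472 mol
mass of Na2CO3 = 0.01472 × 105.99 = 1.560 g

1.560 g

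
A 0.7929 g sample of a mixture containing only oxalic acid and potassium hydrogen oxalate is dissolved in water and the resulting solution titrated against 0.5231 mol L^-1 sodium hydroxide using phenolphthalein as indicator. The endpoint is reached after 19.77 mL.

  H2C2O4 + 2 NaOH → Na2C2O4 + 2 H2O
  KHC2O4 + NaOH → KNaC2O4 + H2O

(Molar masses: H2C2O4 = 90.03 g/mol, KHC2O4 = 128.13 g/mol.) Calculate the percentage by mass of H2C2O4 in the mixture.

n(NaOH) = 0.01977 × 0.5231 = 0.01034 mol
Let x = n(H2C2O4), y = n(KHC2O4).
Titrant: 2x + 1y = 0.01034;  mass: 90.03x + 128.13y = 0.7929
Solving, x = 3.201 × 10^-3 mol, y = 3.939 × 10^-3 mol
mass of H2C2O4 = 3.201 × 10^-3 × 90.03 = 0.2882 g
% H2C2O4 = 0.2882 / 0.7929 × 100 = 36.35 %

36.35 %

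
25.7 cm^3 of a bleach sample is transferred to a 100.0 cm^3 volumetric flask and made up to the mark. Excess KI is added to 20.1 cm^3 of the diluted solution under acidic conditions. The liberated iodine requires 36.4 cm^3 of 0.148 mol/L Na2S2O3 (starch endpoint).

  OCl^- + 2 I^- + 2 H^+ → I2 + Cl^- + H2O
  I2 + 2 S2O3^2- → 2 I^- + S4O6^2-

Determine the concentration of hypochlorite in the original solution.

0.521 mol/L

n(S2O3^2-) = 0.0364 × 0.148 = 5.39 × 10^-3 mol
n(I2) = n(S2O3^2-)/2 = 2.69 × 10^-3 mol
n(OCl^-) in the aliquot = 2.69 × 10^-3 mol (1:1 ratio)
[OCl^-]_dilute = 2.69 × 10^-3 / 0.0201 = 0.134 mol/L
[OCl^-]_original = 0.134 × 100.0/25.7 = 0.521 mol/L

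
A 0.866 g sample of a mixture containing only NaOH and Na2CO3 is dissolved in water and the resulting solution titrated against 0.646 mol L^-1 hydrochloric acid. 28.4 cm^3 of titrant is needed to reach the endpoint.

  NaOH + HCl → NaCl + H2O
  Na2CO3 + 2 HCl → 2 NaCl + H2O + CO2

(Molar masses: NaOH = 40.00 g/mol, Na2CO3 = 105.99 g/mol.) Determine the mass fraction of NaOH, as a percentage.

37.8 %

n(HCl) = 0.0284 × 0.646 = 0.0183 mol
Let x = n(NaOH), y = n(Na2CO3).
Titrant: 1x + 2y = 0.0183;  mass: 40.00x + 105.99y = 0.866
Solving, x = 8.18 × 10^-3 mol, y = 5.08 × 10^-3 mol
mass of NaOH = 8.18 × 10^-3 × 40.00 = 0.327 g
% NaOH = 0.327 / 0.866 × 100 = 37.8 %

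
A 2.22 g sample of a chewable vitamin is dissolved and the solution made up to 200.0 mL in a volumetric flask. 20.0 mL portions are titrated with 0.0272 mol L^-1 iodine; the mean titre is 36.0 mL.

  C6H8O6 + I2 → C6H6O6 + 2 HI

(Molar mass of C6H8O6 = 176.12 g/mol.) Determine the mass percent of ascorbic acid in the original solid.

77.7 %

n(I2) per titration = 0.0360 × 0.0272 = 9.79 × 10^-4 mol
n(C6H8O6) in each aliquot = 9.79 × 10^-4 mol (1:1 ratio)
n(C6H8O6) in the whole flask = 9.79 × 10^-4 × 200.0/20.0 = 9.79 × 10^-3 mol
mass of C6H8O6 = 9.79 × 10^-3 × 176.12 = 1.72 g
% C6H8O6 = 1.72 / 2.22 × 100 = 77.7 %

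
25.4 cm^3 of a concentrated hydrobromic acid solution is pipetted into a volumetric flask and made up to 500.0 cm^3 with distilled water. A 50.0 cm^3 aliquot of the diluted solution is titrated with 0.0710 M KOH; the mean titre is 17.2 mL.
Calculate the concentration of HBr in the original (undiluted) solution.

HBr + KOH → KBr + H2O
n(KOH) = 0.0172 × 0.0710 = 1.22 × 10^-3 mol
n(HBr) in the aliquot = 1.22 × 10^-3 mol (1:1 ratio)
[HBr]_dilute = 1.22 × 10^-3 / 0.0500 = 0.0244 mol/L
Dilution factor = 500.0 / 25.4 = 19.69
[HBr]_stock = 0.0244 × 19.69 = 0.481 mol/L

0.481 M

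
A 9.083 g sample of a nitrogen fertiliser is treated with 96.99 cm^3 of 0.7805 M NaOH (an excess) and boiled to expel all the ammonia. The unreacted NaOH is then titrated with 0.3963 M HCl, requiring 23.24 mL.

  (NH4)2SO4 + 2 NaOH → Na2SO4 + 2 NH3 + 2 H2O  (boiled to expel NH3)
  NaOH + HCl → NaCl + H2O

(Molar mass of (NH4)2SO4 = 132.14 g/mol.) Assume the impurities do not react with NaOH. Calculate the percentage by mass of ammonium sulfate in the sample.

n(NaOH) added = 0.09699 × 0.7805 = 0.07570 mol
n(HCl) used in back-titration = 0.02324 × 0.3963 = 9.210 × 10^-3 mol
n(NaOH) left over = 9.210 × 10^-3 mol (1:1 ratio)
n(NaOH) consumed by analyte = 0.07570 − 9.210 × 10^-3 = 0.06649 mol
From the 1:2 ratio, n((NH4)2SO4) = 1/2 × 0.06649 = 0.03325 mol
mass of (NH4)2SO4 = 0.03325 × 132.14 = 4.393 g
% (NH4)2SO4 = 4.393 / 9.083 × 100 = 48.37 %

48.37 %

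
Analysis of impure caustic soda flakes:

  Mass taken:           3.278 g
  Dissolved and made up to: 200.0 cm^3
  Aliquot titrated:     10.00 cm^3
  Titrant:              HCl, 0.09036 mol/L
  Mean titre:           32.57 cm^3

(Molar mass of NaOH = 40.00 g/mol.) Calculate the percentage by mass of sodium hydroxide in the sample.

71.82 %

NaOH + HCl → NaCl + H2O
n(HCl) per titration = 0.03257 × 0.09036 = 2.943 × 10^-3 mol
n(NaOH) in each aliquot = 2.943 × 10^-3 mol (1:1 ratio)
n(NaOH) in the whole flask = 2.943 × 10^-3 × 200.0/10.00 = 0.05886 mol
mass of NaOH = 0.05886 × 40.00 = 2.354 g
% NaOH = 2.354 / 3.278 × 100 = 71.82 %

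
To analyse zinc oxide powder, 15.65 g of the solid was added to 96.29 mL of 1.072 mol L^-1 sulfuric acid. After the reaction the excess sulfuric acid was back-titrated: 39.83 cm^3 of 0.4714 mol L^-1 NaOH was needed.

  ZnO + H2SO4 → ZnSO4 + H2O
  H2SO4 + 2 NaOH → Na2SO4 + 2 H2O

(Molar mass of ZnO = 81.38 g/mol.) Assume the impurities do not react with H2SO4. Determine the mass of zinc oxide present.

7.636 g

n(H2SO4) added = 0.09629 × 1.072 = 0.1032 mol
n(NaOH) used in back-titration = 0.03983 × 0.4714 = 0.01878 mol
From the 1:2 ratio, n(H2SO4) left over = 1/2 × 0.01878 = 9.388 × 10^-3 mol
n(H2SO4) consumed by analyte = 0.1032 − 9.388 × 10^-3 = 0.09383 mol
n(ZnO) = 0.09383 mol (1:1 ratio)
mass of ZnO = 0.09383 × 81.38 = 7.636 g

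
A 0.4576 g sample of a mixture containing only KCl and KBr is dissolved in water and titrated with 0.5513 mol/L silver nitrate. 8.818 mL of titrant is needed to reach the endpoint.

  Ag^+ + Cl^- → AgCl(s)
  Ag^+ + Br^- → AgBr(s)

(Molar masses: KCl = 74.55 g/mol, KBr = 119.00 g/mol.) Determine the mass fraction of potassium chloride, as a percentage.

44.31 %

n(AgNO3) = 0.008818 × 0.5513 = 4.861 × 10^-3 mol
Let x = n(KCl), y = n(KBr).
Titrant: 1x + 1y = 4.861 × 10^-3;  mass: 74.55x + 119.00y = 0.4576
Solving, x = 2.720 × 10^-3 mol, y = 2.141 × 10^-3 mol
mass of KCl = 2.720 × 10^-3 × 74.55 = 0.2028 g
% KCl = 0.2028 / 0.4576 × 100 = 44.31 %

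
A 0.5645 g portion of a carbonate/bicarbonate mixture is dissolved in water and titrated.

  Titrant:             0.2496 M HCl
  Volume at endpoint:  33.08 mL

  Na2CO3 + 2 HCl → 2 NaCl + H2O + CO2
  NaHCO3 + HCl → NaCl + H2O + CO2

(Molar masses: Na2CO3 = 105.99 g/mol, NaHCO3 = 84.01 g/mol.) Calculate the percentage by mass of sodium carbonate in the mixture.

39.09 %

n(HCl) = 0.03308 × 0.2496 = 8.257 × 10^-3 mol
Let x = n(Na2CO3), y = n(NaHCO3).
Titrant: 2x + 1y = 8.257 × 10^-3;  mass: 105.99x + 84.01y = 0.5645
Solving, x = 2.082 × 10^-3 mol, y = 4.093 × 10^-3 mol
mass of Na2CO3 = 2.082 × 10^-3 × 105.99 = 0.2207 g
% Na2CO3 = 0.2207 / 0.5645 × 100 = 39.09 %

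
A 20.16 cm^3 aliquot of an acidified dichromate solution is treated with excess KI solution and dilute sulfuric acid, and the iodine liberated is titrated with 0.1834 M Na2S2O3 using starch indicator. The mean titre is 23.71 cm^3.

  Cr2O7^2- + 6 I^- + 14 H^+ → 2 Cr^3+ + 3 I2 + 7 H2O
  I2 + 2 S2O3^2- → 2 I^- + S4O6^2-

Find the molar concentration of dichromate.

0.03595 M

n(S2O3^2-) = 0.02371 × 0.1834 = 4.348 × 10^-3 mol
n(I2) = n(S2O3^2-)/2 = 2.174 × 10^-3 mol
From the 1:3 ratio, n(Cr2O7^2-) in the aliquot = 1/3 × 2.174 × 10^-3 = 7.247 × 10^-4 mol
[Cr2O7^2-] = 7.247 × 10^-4 / 0.02016 = 0.03595 mol/L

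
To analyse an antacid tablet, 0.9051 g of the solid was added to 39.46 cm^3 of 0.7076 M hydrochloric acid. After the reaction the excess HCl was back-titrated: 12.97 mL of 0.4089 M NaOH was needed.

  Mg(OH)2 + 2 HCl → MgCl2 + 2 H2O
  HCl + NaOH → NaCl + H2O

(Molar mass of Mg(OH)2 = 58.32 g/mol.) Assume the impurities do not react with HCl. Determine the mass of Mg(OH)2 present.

0.6596 g

n(HCl) added = 0.03946 × 0.7076 = 0.02792 mol
n(NaOH) used in back-titration = 0.01297 × 0.4089 = 5.303 × 10^-3 mol
n(HCl) left over = 5.303 × 10^-3 mol (1:1 ratio)
n(HCl) consumed by analyte = 0.02792 − 5.303 × 10^-3 = 0.02262 mol
From the 1:2 ratio, n(Mg(OH)2) = 1/2 × 0.02262 = 0.01131 mol
mass of Mg(OH)2 = 0.01131 × 58.32 = 0.6596 g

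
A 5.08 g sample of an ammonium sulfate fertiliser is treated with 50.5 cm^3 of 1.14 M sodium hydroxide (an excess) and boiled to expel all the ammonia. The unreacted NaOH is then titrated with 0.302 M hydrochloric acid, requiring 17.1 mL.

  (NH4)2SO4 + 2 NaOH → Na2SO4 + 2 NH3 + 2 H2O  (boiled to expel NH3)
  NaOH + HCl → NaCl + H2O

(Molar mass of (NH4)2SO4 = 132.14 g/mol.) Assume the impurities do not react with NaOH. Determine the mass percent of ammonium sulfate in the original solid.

68.2 %

n(NaOH) added = 0.0505 × 1.14 = 0.0576 mol
n(HCl) used in back-titration = 0.0171 × 0.302 = 5.16 × 10^-3 mol
n(NaOH) left over = 5.16 × 10^-3 mol (1:1 ratio)
n(NaOH) consumed by analyte = 0.0576 − 5.16 × 10^-3 = 0.0524 mol
From the 1:2 ratio, n((NH4)2SO4) = 1/2 × 0.0524 = 0.0262 mol
mass of (NH4)2SO4 = 0.0262 × 132.14 = 3.46 g
% (NH4)2SO4 = 3.46 / 5.08 × 100 = 68.2 %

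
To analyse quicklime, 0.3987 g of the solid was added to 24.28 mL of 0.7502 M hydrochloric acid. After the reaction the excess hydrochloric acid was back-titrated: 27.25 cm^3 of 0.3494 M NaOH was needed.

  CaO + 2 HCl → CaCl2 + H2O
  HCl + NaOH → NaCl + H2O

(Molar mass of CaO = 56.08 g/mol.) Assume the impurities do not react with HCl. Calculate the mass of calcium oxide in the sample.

0.2438 g

n(HCl) added = 0.02428 × 0.7502 = 0.01821 mol
n(NaOH) used in back-titration = 0.02725 × 0.3494 = 9.521 × 10^-3 mol
n(HCl) left over = 9.521 × 10^-3 mol (1:1 ratio)
n(HCl) consumed by analyte = 0.01821 − 9.521 × 10^-3 = 8.694 × 10^-3 mol
From the 1:2 ratio, n(CaO) = 1/2 × 8.694 × 10^-3 = 4.347 × 10^-3 mol
mass of CaO = 4.347 × 10^-3 × 56.08 = 0.2438 g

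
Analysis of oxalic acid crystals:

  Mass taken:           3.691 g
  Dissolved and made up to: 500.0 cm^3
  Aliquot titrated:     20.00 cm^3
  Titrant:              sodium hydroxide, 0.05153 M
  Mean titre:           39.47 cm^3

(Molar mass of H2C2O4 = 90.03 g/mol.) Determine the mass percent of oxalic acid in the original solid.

H2C2O4 + 2 NaOH → Na2C2O4 + 2 H2O
n(NaOH) per titration = 0.03947 × 0.05153 = 2.034 × 10^-3 mol
From the 1:2 ratio, n(H2C2O4) in each aliquot = 1/2 × 2.034 × 10^-3 = 1.017 × 10^-3 mol
n(H2C2O4) in the whole flask = 1.017 × 10^-3 × 500.0/20.00 = 0.02542 mol
mass of H2C2O4 = 0.02542 × 90.03 = 2.289 g
% H2C2O4 = 2.289 / 3.691 × 100 = 62.01 %

62.01 %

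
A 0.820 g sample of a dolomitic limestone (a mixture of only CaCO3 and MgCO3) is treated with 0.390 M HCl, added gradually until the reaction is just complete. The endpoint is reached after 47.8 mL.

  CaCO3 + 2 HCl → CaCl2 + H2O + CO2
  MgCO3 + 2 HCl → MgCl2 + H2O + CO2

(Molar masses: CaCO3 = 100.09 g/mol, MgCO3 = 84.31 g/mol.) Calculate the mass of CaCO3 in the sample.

n(HCl) = 0.0478 × 0.390 = 0.0186 mol
Let x = n(CaCO3), y = n(MgCO3).
Titrant: 2x + 2y = 0.0186;  mass: 100.09x + 84.31y = 0.820
Solving, x = 2.16 × 10^-3 mol, y = 7.16 × 10^-3 mol
mass of CaCO3 = 2.16 × 10^-3 × 100.09 = 0.217 g

0.217 g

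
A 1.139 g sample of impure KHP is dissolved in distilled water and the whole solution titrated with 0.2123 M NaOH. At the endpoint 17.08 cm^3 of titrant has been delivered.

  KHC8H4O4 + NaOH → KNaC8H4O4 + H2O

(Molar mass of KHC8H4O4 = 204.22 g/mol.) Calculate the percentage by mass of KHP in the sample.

65.01 %

n(NaOH) = 0.01708 L × 0.2123 mol/L = 3.626 × 10^-3 mol
n(KHC8H4O4) = 3.626 × 10^-3 mol (1:1 ratio)
mass of KHC8H4O4 = 3.626 × 10^-3 × 204.22 g/mol = 0.7405 g
% KHC8H4O4 = 0.7405 / 1.139 × 100 = 65.01 %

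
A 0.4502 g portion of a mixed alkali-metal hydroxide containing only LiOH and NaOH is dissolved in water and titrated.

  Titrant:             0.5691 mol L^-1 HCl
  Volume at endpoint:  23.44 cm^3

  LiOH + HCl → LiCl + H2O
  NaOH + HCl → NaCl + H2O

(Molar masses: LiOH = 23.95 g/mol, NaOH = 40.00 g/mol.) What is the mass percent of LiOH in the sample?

27.64 %

n(HCl) = 0.02344 × 0.5691 = 0.01334 mol
Let x = n(LiOH), y = n(NaOH).
Titrant: 1x + 1y = 0.01334;  mass: 23.95x + 40.00y = 0.4502
Solving, x = 5.196 × 10^-3 mol, y = 8.144 × 10^-3 mol
mass of LiOH = 5.196 × 10^-3 × 23.95 = 0.1244 g
% LiOH = 0.1244 / 0.4502 × 100 = 27.64 %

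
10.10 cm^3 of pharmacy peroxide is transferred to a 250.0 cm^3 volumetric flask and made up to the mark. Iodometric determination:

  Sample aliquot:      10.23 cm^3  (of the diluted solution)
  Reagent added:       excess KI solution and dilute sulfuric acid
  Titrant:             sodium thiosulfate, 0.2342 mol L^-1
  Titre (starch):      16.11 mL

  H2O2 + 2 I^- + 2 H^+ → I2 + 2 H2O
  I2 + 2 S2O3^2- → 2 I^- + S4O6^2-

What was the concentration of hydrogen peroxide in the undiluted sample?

4.565 mol/L

n(S2O3^2-) = 0.01611 × 0.2342 = 3.773 × 10^-3 mol
n(I2) = n(S2O3^2-)/2 = 1.886 × 10^-3 mol
n(H2O2) in the aliquot = 1.886 × 10^-3 mol (1:1 ratio)
[H2O2]_dilute = 1.886 × 10^-3 / 0.01023 = 0.1844 mol/L
[H2O2]_original = 0.1844 × 250.0/10.10 = 4.565 mol/L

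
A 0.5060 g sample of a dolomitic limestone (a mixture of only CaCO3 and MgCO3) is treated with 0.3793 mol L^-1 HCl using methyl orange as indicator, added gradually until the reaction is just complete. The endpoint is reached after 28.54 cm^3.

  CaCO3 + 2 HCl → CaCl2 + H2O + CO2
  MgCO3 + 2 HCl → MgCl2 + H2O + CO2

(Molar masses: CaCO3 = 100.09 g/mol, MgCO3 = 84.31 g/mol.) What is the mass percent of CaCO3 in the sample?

n(HCl) = 0.02854 × 0.3793 = 0.01083 mol
Let x = n(CaCO3), y = n(MgCO3).
Titrant: 2x + 2y = 0.01083;  mass: 100.09x + 84.31y = 0.5060
Solving, x = 3.147 × 10^-3 mol, y = 2.265 × 10^-3 mol
mass of CaCO3 = 3.147 × 10^-3 × 100.09 = 0.3150 g
% CaCO3 = 0.3150 / 0.5060 × 100 = 62.25 %

62.25 %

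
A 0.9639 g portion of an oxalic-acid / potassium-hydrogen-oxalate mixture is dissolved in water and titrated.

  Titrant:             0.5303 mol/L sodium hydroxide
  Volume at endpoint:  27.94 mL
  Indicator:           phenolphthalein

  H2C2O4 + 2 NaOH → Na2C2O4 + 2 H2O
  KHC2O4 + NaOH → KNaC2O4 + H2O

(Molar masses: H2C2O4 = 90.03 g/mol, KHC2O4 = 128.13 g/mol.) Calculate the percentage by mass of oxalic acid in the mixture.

52.51 %

n(NaOH) = 0.02794 × 0.5303 = 0.01482 mol
Let x = n(H2C2O4), y = n(KHC2O4).
Titrant: 2x + 1y = 0.01482;  mass: 90.03x + 128.13y = 0.9639
Solving, x = 5.622 × 10^-3 mol, y = 3.573 × 10^-3 mol
mass of H2C2O4 = 5.622 × 10^-3 × 90.03 = 0.5062 g
% H2C2O4 = 0.5062 / 0.9639 × 100 = 52.51 %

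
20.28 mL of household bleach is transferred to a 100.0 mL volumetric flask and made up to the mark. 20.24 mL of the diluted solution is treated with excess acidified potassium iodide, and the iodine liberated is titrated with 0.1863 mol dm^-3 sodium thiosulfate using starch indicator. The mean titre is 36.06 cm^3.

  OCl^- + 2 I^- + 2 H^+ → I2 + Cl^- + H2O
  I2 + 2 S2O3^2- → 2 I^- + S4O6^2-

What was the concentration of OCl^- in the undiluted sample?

0.8183 mol/L

n(S2O3^2-) = 0.03606 × 0.1863 = 6.718 × 10^-3 mol
n(I2) = n(S2O3^2-)/2 = 3.359 × 10^-3 mol
n(OCl^-) in the aliquot = 3.359 × 10^-3 mol (1:1 ratio)
[OCl^-]_dilute = 3.359 × 10^-3 / 0.02024 = 0.1660 mol/L
[OCl^-]_original = 0.1660 × 100.0/20.28 = 0.8183 mol/L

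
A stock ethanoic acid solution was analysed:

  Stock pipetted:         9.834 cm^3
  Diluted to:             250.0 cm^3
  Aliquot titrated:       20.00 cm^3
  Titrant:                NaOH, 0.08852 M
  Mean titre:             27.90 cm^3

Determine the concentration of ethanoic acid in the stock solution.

CH3COOH + NaOH → CH3COONa + H2O
n(NaOH) = 0.02790 × 0.08852 = 2.470 × 10^-3 mol
n(CH3COOH) in the aliquot = 2.470 × 10^-3 mol (1:1 ratio)
[CH3COOH]_dilute = 2.470 × 10^-3 / 0.02000 = 0.1235 mol/L
Dilution factor = 250.0 / 9.834 = 25.42
[CH3COOH]_stock = 0.1235 × 25.42 = 3.139 mol/L

3.139 M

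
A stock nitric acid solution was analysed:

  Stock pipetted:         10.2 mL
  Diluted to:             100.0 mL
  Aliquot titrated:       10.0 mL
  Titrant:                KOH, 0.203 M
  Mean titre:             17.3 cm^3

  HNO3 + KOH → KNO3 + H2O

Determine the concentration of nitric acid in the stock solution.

n(KOH) = 0.0173 × 0.203 = 3.51 × 10^-3 mol
n(HNO3) in the aliquot = 3.51 × 10^-3 mol (1:1 ratio)
[HNO3]_dilute = 3.51 × 10^-3 / 0.0100 = 0.351 mol/L
Dilution factor = 100.0 / 10.2 = 9.804
[HNO3]_stock = 0.351 × 9.804 = 3.44 mol/L

3.44 M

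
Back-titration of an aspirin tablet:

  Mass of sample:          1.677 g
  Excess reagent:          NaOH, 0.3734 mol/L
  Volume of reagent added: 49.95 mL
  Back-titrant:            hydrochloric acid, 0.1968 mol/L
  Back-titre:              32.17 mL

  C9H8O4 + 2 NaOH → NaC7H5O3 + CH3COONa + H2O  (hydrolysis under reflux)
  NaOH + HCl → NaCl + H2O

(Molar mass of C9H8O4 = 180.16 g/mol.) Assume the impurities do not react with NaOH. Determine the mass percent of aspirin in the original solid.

n(NaOH) added = 0.04995 × 0.3734 = 0.01865 mol
n(HCl) used in back-titration = 0.03217 × 0.1968 = 6.331 × 10^-3 mol
n(NaOH) left over = 6.331 × 10^-3 mol (1:1 ratio)
n(NaOH) consumed by analyte = 0.01865 − 6.331 × 10^-3 = 0.01232 mol
From the 1:2 ratio, n(C9H8O4) = 1/2 × 0.01232 = 6.160 × 10^-3 mol
mass of C9H8O4 = 6.160 × 10^-3 × 180.16 = 1.110 g
% C9H8O4 = 1.110 / 1.677 × 100 = 66.18 %

66.18 %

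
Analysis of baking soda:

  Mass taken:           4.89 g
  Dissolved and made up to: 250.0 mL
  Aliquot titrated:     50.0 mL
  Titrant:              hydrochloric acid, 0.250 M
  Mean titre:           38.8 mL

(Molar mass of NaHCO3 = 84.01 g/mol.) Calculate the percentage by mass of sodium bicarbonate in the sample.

83.3 %

NaHCO3 + HCl → NaCl + H2O + CO2
n(HCl) per titration = 0.0388 × 0.250 = 9.70 × 10^-3 mol
n(NaHCO3) in each aliquot = 9.70 × 10^-3 mol (1:1 ratio)
n(NaHCO3) in the whole flask = 9.70 × 10^-3 × 250.0/50.0 = 0.0485 mol
mass of NaHCO3 = 0.0485 × 84.01 = 4.07 g
% NaHCO3 = 4.07 / 4.89 × 100 = 83.3 %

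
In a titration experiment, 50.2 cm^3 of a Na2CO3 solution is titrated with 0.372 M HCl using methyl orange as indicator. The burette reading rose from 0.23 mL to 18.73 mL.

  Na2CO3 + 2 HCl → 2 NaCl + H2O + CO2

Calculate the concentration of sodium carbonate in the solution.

0.0685 M

n(HCl) = 0.0185 L × 0.372 mol/L = 6.88 × 10^-3 mol
From the 1:2 mole ratio, n(Na2CO3) = 1/2 × 6.88 × 10^-3 = 3.44 × 10^-3 mol
[Na2CO3] = 3.44 × 10^-3 mol / 0.0502 L = 0.0685 mol/L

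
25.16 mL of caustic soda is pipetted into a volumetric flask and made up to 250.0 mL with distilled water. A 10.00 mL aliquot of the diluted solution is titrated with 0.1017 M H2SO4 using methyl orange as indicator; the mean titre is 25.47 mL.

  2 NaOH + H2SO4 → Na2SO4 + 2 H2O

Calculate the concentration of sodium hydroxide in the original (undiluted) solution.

n(H2SO4) = 0.02547 × 0.1017 = 2.590 × 10^-3 mol
From the 2:1 ratio, n(NaOH) in the aliquot = 2/1 × 2.590 × 10^-3 = 5.181 × 10^-3 mol
[NaOH]_dilute = 5.181 × 10^-3 / 0.01000 = 0.5181 mol/L
Dilution factor = 250.0 / 25.16 = 9.936
[NaOH]_stock = 0.5181 × 9.936 = 5.148 mol/L

5.148 M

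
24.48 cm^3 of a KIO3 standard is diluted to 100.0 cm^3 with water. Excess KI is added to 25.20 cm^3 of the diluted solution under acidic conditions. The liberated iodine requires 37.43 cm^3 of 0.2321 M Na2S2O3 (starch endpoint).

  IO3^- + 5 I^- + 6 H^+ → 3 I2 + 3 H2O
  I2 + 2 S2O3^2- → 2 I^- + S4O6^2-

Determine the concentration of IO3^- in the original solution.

n(S2O3^2-) = 0.03743 × 0.2321 = 8.688 × 10^-3 mol
n(I2) = n(S2O3^2-)/2 = 4.344 × 10^-3 mol
From the 1:3 ratio, n(IO3^-) in the aliquot = 1/3 × 4.344 × 10^-3 = 1.448 × 10^-3 mol
[IO3^-]_dilute = 1.448 × 10^-3 / 0.02520 = 0.05746 mol/L
[IO3^-]_original = 0.05746 × 100.0/24.48 = 0.2347 mol/L

0.2347 M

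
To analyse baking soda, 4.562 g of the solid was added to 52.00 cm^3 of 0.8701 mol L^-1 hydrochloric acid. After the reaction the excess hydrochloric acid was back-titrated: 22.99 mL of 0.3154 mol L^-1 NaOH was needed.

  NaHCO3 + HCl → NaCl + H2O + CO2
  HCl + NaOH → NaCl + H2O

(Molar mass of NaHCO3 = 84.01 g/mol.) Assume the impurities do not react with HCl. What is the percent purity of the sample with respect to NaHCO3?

69.97 %

n(HCl) added = 0.05200 × 0.8701 = 0.04525 mol
n(NaOH) used in back-titration = 0.02299 × 0.3154 = 7.251 × 10^-3 mol
n(HCl) left over = 7.251 × 10^-3 mol (1:1 ratio)
n(HCl) consumed by analyte = 0.04525 − 7.251 × 10^-3 = 0.03799 mol
n(NaHCO3) = 0.03799 mol (1:1 ratio)
mass of NaHCO3 = 0.03799 × 84.01 = 3.192 g
% NaHCO3 = 3.192 / 4.562 × 100 = 69.97 %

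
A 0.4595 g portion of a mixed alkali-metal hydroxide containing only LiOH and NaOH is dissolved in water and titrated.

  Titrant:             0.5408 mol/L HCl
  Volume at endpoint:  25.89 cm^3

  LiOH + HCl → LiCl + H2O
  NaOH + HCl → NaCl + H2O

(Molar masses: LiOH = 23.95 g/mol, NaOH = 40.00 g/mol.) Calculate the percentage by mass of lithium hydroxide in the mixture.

32.65 %

n(HCl) = 0.02589 × 0.5408 = 0.01400 mol
Let x = n(LiOH), y = n(NaOH).
Titrant: 1x + 1y = 0.01400;  mass: 23.95x + 40.00y = 0.4595
Solving, x = 6.265 × 10^-3 mol, y = 7.736 × 10^-3 mol
mass of LiOH = 6.265 × 10^-3 × 23.95 = 0.1500 g
% LiOH = 0.1500 / 0.4595 × 100 = 32.65 %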